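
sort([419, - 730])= [ - 730, 419]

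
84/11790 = 14/1965 = 0.01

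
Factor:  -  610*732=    - 2^3*3^1*5^1* 61^2 =-446520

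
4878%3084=1794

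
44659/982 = 45 + 469/982 = 45.48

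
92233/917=100+533/917  =  100.58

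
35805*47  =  1682835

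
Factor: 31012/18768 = 7753/4692= 2^( - 2)*3^( - 1 )*17^ ( - 1 )*23^( - 1) * 7753^1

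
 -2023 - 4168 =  - 6191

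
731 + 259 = 990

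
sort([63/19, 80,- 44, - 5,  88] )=[ - 44, - 5,63/19,  80, 88] 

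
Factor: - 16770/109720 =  - 129/844 = - 2^( - 2)*3^1*43^1*211^( - 1 )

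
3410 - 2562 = 848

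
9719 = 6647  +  3072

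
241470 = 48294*5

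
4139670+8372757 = 12512427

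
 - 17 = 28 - 45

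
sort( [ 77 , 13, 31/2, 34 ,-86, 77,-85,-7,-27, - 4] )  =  [-86,-85, - 27,-7,- 4, 13 , 31/2 , 34, 77 , 77]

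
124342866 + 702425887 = 826768753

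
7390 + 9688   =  17078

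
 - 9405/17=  - 9405/17 = - 553.24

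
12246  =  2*6123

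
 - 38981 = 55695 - 94676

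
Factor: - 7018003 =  - 1439^1 * 4877^1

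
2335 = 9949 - 7614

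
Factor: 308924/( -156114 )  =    -  2^1*3^(-3 ) * 7^ ( - 1)*11^1*17^1 = -374/189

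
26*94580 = 2459080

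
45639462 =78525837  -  32886375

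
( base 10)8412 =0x20DC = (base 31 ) 8NB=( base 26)cbe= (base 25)DBC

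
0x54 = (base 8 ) 124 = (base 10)84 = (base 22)3I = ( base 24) 3C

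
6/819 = 2/273= 0.01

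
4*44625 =178500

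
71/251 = 71/251 = 0.28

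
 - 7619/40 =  - 191 + 21/40 = - 190.47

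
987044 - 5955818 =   -  4968774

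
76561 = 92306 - 15745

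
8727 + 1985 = 10712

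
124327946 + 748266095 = 872594041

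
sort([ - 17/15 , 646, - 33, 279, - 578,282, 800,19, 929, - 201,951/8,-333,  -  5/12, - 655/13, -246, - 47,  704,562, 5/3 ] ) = [-578, - 333 , - 246, - 201, - 655/13, - 47, - 33, - 17/15, - 5/12,5/3,19, 951/8 , 279,282,562,646,704,  800, 929]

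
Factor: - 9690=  - 2^1*3^1*5^1*17^1*19^1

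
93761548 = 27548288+66213260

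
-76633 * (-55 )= 4214815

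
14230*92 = 1309160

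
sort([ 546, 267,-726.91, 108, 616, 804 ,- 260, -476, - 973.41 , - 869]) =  [-973.41, - 869,-726.91, - 476,-260,  108,267, 546, 616, 804] 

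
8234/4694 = 1 + 1770/2347 = 1.75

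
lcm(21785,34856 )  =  174280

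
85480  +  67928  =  153408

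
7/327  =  7/327 = 0.02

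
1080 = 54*20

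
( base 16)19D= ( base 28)EL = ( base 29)E7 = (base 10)413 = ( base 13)25a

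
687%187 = 126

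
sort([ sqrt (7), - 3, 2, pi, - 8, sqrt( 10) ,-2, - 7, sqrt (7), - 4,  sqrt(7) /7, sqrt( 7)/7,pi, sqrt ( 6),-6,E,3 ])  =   [ - 8,- 7  , - 6, - 4,  -  3, - 2, sqrt( 7)/7,sqrt( 7)/7, 2, sqrt( 6 ), sqrt ( 7 ), sqrt ( 7), E, 3, pi,  pi,sqrt(10)]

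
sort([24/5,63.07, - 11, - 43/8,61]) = [-11, - 43/8,24/5 , 61, 63.07]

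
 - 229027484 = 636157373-865184857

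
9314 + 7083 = 16397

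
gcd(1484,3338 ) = 2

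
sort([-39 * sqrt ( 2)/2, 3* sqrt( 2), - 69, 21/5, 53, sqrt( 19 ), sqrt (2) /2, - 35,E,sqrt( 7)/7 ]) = [ - 69, - 35, - 39*sqrt ( 2) /2, sqrt( 7)/7,sqrt(2)/2, E,21/5,3*sqrt( 2),sqrt(19), 53] 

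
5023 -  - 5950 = 10973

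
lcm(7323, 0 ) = 0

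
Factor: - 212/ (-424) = 2^( - 1) = 1/2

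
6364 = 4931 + 1433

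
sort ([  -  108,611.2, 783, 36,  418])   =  [-108,36, 418,611.2 , 783]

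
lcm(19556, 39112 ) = 39112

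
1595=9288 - 7693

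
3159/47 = 3159/47 = 67.21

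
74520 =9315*8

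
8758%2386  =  1600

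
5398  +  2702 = 8100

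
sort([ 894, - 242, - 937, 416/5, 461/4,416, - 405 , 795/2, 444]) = [ - 937, - 405, - 242,416/5 , 461/4,795/2,416,444, 894]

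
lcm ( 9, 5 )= 45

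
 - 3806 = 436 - 4242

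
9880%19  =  0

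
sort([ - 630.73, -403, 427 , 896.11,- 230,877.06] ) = [- 630.73,-403, - 230 , 427, 877.06, 896.11]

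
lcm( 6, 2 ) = 6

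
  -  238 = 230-468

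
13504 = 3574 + 9930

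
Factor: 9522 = 2^1*3^2*23^2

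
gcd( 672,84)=84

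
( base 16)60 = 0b1100000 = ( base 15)66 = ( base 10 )96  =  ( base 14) 6C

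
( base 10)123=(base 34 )3L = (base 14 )8B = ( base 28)4B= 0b1111011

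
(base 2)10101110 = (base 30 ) 5O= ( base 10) 174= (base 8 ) 256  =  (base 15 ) b9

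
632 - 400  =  232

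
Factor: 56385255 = 3^1*5^1*19^1*43^2 * 107^1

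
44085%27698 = 16387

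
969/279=3 + 44/93 =3.47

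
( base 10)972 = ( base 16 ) 3CC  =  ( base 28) 16K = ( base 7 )2556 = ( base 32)uc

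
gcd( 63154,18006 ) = 2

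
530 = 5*106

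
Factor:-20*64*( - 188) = 240640  =  2^10*5^1*47^1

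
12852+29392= 42244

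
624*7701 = 4805424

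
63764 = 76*839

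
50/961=50/961 = 0.05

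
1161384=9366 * 124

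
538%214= 110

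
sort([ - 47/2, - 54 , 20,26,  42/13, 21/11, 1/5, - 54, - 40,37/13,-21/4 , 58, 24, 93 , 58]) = [ - 54, - 54 , - 40, -47/2, - 21/4 , 1/5,21/11,37/13,42/13, 20,  24,26,58 , 58, 93] 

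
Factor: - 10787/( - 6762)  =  2^( - 1)*3^( - 1 ) *7^( - 1)*67^1 = 67/42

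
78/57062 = 39/28531 = 0.00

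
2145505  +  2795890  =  4941395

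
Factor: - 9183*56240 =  - 516451920 = -  2^4*3^1*5^1*19^1*37^1 * 3061^1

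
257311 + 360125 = 617436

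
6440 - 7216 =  - 776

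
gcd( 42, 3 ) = 3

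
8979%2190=219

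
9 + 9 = 18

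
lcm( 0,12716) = 0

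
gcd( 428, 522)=2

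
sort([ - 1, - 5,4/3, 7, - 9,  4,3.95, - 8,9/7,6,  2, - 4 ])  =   [-9, - 8, - 5, - 4, -1, 9/7 , 4/3,2,3.95,4, 6,7 ] 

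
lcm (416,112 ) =2912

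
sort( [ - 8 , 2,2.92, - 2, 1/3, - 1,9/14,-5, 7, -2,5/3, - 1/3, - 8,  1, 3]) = [ - 8,-8, - 5, - 2, - 2, - 1, - 1/3, 1/3, 9/14, 1,  5/3,2,2.92  ,  3, 7]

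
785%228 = 101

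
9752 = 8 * 1219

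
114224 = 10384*11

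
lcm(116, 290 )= 580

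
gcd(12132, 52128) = 36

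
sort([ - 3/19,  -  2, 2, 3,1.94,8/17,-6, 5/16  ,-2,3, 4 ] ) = [ - 6, - 2,-2, - 3/19,5/16 , 8/17 , 1.94, 2,3, 3 , 4] 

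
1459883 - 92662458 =  -  91202575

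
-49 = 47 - 96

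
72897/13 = 72897/13 = 5607.46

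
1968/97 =1968/97  =  20.29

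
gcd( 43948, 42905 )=1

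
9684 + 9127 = 18811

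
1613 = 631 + 982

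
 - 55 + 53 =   -  2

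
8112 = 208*39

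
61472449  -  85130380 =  - 23657931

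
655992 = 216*3037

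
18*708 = 12744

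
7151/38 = 7151/38 = 188.18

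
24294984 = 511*47544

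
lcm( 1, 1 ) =1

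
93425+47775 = 141200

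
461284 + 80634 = 541918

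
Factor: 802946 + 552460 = 2^1*3^1*13^1*17377^1= 1355406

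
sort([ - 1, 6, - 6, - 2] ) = [ - 6, - 2,-1, 6] 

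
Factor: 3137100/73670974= 2^1*3^1 * 5^2 *13^( - 1) * 1409^( - 1)* 2011^( - 1)*10457^1  =  1568550/36835487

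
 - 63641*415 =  - 26411015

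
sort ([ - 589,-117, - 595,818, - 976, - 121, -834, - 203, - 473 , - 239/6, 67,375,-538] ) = [-976,-834, - 595,-589, - 538,  -  473, - 203, - 121 , -117, - 239/6,67,375,818] 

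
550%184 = 182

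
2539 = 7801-5262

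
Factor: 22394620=2^2*5^1*37^1*53^1*571^1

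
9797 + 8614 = 18411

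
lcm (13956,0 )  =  0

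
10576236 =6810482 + 3765754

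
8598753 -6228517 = 2370236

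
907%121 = 60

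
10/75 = 2/15 = 0.13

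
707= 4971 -4264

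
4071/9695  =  4071/9695 = 0.42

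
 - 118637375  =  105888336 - 224525711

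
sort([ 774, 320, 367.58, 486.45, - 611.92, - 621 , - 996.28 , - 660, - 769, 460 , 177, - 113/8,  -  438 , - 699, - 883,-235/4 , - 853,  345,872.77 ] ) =[ - 996.28, - 883 , - 853, - 769, - 699,-660, - 621,  -  611.92 , - 438, - 235/4, - 113/8,177, 320, 345, 367.58,  460 , 486.45,774,872.77]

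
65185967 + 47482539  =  112668506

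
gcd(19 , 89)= 1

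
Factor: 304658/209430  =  3^(-2 )* 5^( - 1)*13^( - 1 )*23^1 * 37^1 = 851/585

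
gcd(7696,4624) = 16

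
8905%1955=1085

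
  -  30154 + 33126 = 2972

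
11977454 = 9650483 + 2326971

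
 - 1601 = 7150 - 8751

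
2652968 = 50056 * 53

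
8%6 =2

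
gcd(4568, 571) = 571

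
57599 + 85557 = 143156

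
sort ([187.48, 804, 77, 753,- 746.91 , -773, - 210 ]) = [ - 773, - 746.91, - 210, 77, 187.48, 753 , 804] 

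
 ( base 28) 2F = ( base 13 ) 56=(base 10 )71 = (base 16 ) 47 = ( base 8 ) 107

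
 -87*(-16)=1392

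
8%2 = 0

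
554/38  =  277/19 = 14.58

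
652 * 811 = 528772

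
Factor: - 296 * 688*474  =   - 96529152 = -2^8*3^1 * 37^1*43^1*79^1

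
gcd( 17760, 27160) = 40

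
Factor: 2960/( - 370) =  - 8  =  - 2^3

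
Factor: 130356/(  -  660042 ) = -2^1*71^1*719^(-1 ) =- 142/719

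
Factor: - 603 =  - 3^2 * 67^1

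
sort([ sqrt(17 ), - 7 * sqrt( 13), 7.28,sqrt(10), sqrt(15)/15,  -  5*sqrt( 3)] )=[ - 7*sqrt(13 ), - 5*sqrt(3 ), sqrt( 15 )/15, sqrt(10), sqrt( 17),7.28]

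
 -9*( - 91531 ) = 823779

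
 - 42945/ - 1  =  42945 + 0/1= 42945.00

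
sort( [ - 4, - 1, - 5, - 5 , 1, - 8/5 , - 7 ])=[ - 7, - 5, - 5, - 4, - 8/5, - 1,1 ] 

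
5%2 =1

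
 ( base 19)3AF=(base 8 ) 2410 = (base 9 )1681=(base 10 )1288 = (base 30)1CS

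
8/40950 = 4/20475 = 0.00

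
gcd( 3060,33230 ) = 10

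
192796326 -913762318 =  - 720965992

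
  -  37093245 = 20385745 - 57478990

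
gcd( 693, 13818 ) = 21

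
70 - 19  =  51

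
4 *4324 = 17296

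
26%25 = 1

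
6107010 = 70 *87243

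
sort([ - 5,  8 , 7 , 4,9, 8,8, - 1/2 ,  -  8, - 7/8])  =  [ - 8, - 5, - 7/8, - 1/2,4, 7,8, 8,8, 9]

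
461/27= 17 + 2/27= 17.07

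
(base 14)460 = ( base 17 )301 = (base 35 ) OS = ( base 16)364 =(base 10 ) 868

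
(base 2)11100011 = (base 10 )227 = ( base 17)d6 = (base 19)BI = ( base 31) 7a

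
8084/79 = 102+26/79 = 102.33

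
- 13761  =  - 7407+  - 6354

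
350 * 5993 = 2097550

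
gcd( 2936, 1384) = 8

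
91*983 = 89453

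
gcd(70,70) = 70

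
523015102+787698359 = 1310713461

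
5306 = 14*379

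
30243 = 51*593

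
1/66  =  1/66 = 0.02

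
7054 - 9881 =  - 2827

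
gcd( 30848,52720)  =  16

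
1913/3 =1913/3 = 637.67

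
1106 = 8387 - 7281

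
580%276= 28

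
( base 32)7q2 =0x1f42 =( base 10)8002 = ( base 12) 476A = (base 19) 1333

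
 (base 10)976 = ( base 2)1111010000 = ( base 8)1720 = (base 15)451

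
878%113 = 87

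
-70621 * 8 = -564968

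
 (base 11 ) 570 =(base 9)837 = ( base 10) 682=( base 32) LA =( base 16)2aa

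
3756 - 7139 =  - 3383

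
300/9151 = 300/9151 =0.03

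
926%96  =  62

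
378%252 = 126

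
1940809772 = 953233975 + 987575797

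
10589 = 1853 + 8736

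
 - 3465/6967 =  - 3465/6967 = - 0.50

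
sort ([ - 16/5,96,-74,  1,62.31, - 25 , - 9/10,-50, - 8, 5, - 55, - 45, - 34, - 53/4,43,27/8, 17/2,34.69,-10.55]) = [ - 74, - 55, - 50,-45, - 34, - 25, - 53/4, - 10.55,- 8,-16/5, - 9/10,1,27/8,5,  17/2,34.69,  43,62.31,  96]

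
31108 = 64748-33640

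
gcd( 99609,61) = 1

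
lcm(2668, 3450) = 200100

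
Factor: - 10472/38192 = -17/62 = - 2^( - 1 )*17^1*31^( - 1)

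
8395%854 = 709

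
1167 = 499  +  668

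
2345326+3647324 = 5992650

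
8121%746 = 661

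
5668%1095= 193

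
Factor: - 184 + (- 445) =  - 17^1*37^1 = - 629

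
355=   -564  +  919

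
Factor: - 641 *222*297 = - 2^1*3^4*11^1*37^1 *641^1 =- 42263694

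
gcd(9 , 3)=3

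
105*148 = 15540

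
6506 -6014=492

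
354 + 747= 1101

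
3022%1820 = 1202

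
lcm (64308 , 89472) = 2057856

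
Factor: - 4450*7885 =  - 35088250 = -  2^1*5^3*19^1*83^1*89^1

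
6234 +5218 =11452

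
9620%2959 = 743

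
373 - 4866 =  - 4493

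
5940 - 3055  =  2885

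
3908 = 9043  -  5135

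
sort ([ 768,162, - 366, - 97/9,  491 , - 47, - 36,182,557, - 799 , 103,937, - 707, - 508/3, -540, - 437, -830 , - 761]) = [ - 830, - 799 , - 761, - 707, - 540,-437,  -  366, - 508/3, - 47, - 36, - 97/9,103, 162,182, 491,  557,768 , 937]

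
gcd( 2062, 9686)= 2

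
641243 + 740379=1381622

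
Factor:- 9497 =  - 9497^1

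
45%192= 45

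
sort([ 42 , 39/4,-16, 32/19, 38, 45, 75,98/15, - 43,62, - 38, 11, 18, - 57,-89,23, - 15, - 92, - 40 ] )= [ - 92, - 89, - 57, - 43, - 40, - 38, - 16,- 15, 32/19, 98/15, 39/4,  11, 18, 23, 38,  42, 45, 62, 75]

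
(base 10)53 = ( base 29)1O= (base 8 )65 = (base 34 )1j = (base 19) 2F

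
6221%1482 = 293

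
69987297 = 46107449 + 23879848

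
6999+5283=12282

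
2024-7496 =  - 5472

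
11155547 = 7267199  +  3888348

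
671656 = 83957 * 8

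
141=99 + 42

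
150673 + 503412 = 654085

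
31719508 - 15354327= 16365181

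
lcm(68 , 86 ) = 2924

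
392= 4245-3853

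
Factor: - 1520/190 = -8= -2^3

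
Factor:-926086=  - 2^1*7^1*29^1*2281^1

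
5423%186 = 29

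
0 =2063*0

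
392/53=7 + 21/53 = 7.40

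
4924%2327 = 270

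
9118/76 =4559/38  =  119.97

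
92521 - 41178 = 51343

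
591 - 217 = 374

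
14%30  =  14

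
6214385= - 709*( -8765)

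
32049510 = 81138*395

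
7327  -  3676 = 3651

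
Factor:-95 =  - 5^1*19^1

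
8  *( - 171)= - 1368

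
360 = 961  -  601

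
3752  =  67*56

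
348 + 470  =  818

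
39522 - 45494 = - 5972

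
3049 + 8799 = 11848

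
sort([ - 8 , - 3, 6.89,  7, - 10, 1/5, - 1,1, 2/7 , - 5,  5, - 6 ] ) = [-10,-8, - 6, - 5, - 3 ,  -  1,1/5, 2/7, 1, 5,6.89,7]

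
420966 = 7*60138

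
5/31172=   5/31172 = 0.00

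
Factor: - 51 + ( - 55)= - 106 = -  2^1*53^1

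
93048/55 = 93048/55= 1691.78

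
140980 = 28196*5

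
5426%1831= 1764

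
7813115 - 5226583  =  2586532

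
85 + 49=134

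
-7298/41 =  - 178 = -178.00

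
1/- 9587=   -  1 + 9586/9587 = -0.00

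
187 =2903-2716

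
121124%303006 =121124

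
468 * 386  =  180648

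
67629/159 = 425 + 18/53 = 425.34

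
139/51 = 2 +37/51 =2.73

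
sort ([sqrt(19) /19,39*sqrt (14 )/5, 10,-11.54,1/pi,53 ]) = [ - 11.54, sqrt ( 19 ) /19, 1/pi , 10,39*sqrt(14 ) /5, 53]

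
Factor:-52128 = -2^5*3^2*181^1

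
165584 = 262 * 632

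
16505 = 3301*5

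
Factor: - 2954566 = -2^1*17^1*67^1*1297^1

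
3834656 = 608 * 6307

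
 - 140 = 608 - 748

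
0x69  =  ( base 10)105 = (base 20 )55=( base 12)89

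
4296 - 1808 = 2488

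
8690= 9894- 1204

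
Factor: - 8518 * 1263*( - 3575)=38460686550 = 2^1*3^1*5^2*11^1*13^1*421^1*4259^1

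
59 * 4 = 236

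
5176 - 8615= - 3439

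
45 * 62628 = 2818260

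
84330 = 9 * 9370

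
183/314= 183/314 = 0.58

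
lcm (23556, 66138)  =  1719588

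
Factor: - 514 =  - 2^1*257^1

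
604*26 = 15704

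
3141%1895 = 1246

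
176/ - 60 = - 3+1/15 = -2.93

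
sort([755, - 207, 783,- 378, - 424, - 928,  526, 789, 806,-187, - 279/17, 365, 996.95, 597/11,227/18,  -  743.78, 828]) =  [ - 928, - 743.78,-424, - 378, -207 , - 187, - 279/17 , 227/18, 597/11  ,  365,526, 755,  783,789, 806,828, 996.95 ] 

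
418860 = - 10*( - 41886)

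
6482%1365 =1022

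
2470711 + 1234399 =3705110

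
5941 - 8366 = -2425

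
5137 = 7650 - 2513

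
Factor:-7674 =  - 2^1*3^1 * 1279^1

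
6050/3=2016 + 2/3 = 2016.67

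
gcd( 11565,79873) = 1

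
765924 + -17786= 748138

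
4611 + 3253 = 7864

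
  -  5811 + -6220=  - 12031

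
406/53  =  7 + 35/53 = 7.66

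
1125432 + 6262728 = 7388160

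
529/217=529/217= 2.44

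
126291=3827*33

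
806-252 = 554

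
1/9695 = 1/9695 = 0.00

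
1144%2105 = 1144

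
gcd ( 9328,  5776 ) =16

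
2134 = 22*97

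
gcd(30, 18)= 6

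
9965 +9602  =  19567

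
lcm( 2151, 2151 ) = 2151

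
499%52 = 31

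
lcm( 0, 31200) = 0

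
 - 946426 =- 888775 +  - 57651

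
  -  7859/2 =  - 3930 + 1/2 =- 3929.50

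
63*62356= 3928428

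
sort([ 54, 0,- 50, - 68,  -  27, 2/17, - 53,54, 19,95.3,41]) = [ - 68, - 53, - 50, - 27,0, 2/17, 19, 41,54, 54,95.3 ]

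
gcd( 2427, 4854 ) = 2427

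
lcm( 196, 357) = 9996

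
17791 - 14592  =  3199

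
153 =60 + 93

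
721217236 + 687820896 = 1409038132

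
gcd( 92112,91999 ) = 1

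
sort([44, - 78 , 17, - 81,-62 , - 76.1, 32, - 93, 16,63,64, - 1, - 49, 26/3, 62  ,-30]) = [-93, - 81, - 78,-76.1,  -  62, - 49,- 30 , -1,26/3, 16,17,32,44, 62,63 , 64] 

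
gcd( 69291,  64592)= 1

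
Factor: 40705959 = 3^1 * 7^1* 1237^1 * 1567^1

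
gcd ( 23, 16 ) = 1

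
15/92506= 15/92506 = 0.00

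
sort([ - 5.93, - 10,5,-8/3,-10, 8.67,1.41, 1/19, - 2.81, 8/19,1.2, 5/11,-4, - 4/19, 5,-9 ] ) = [ - 10,- 10, - 9, - 5.93, - 4, - 2.81, - 8/3,-4/19,1/19, 8/19,5/11, 1.2, 1.41,  5,5,8.67] 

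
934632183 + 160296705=1094928888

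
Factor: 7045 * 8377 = 5^1 * 1409^1 * 8377^1 = 59015965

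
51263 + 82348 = 133611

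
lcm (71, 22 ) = 1562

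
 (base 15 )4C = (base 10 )72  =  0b1001000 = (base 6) 200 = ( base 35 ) 22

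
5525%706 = 583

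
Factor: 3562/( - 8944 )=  - 137/344 = -2^ (  -  3 )*43^( - 1)*137^1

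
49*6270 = 307230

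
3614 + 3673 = 7287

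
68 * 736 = 50048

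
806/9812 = 403/4906=0.08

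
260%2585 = 260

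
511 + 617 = 1128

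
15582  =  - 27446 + 43028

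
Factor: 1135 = 5^1*227^1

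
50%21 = 8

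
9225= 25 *369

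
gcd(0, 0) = 0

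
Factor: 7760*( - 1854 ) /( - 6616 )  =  2^2*3^2 * 5^1*97^1*103^1*827^(-1 ) = 1798380/827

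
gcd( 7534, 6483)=1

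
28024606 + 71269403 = 99294009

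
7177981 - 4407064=2770917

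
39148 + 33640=72788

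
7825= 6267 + 1558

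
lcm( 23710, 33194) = 165970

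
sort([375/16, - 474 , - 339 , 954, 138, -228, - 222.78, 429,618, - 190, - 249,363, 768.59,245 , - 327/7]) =[ - 474, - 339, - 249, - 228 , - 222.78 , - 190, - 327/7, 375/16, 138,  245,363, 429, 618, 768.59 , 954 ] 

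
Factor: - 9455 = -5^1*31^1*61^1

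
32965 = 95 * 347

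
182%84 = 14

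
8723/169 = 51 + 8/13 = 51.62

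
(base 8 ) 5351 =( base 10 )2793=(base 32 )2N9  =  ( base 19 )7e0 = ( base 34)2E5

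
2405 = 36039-33634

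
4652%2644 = 2008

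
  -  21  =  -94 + 73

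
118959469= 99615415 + 19344054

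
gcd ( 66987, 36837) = 9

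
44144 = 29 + 44115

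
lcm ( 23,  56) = 1288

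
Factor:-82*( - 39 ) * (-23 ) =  - 73554 = -  2^1*3^1*13^1 * 23^1*41^1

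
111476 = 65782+45694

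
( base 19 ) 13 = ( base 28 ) m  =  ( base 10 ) 22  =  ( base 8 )26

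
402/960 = 67/160  =  0.42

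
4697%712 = 425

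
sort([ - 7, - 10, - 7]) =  [ - 10, - 7, - 7]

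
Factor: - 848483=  - 19^1 *44657^1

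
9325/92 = 101 + 33/92 = 101.36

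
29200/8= 3650 =3650.00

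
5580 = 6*930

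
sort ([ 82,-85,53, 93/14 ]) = [-85, 93/14, 53, 82] 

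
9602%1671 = 1247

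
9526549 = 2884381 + 6642168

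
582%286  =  10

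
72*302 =21744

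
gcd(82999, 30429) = 7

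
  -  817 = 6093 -6910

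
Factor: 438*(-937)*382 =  - 156775092 = - 2^2*3^1*73^1*191^1*937^1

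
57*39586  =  2256402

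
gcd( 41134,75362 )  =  2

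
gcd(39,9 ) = 3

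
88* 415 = 36520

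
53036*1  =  53036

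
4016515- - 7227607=11244122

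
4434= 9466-5032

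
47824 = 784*61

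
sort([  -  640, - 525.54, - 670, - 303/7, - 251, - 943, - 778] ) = [-943, - 778, - 670, - 640 , - 525.54, - 251,  -  303/7 ] 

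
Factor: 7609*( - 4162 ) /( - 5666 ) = 15834329/2833 = 7^1*1087^1* 2081^1* 2833^ ( - 1)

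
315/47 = 6 + 33/47=6.70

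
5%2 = 1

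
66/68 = 33/34 =0.97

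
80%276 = 80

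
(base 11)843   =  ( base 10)1015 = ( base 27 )1ag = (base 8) 1767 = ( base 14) 527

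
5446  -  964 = 4482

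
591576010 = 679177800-87601790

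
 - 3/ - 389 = 3/389 = 0.01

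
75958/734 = 103+178/367=103.49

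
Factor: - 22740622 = - 2^1*11370311^1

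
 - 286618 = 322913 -609531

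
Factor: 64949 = 107^1 * 607^1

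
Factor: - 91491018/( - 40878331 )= 2^1*3^1*13^( - 1 )* 103^( - 1)*443^1*30529^( - 1)*34421^1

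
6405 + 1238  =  7643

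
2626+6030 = 8656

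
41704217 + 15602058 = 57306275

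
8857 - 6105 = 2752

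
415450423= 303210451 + 112239972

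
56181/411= 18727/137= 136.69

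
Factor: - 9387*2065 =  - 3^2*5^1*7^2*59^1*149^1 =-19384155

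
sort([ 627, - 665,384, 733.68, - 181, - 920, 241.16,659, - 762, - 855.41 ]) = [ - 920, - 855.41, -762,-665,- 181, 241.16, 384, 627, 659,733.68]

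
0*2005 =0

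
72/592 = 9/74 = 0.12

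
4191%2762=1429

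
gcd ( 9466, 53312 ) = 2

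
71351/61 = 1169 + 42/61=1169.69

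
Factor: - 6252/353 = - 2^2*3^1*353^(-1) * 521^1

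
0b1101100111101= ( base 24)c2d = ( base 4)1230331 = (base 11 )526a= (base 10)6973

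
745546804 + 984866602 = 1730413406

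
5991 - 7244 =- 1253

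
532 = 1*532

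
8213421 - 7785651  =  427770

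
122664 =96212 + 26452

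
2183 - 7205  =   - 5022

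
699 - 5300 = -4601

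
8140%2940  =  2260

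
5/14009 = 5/14009= 0.00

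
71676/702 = 3982/39 = 102.10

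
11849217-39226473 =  - 27377256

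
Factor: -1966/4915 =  - 2^1*5^(-1)  =  -2/5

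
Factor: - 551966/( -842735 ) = 2^1*5^( - 1 )*31^(  -  1 )*37^1*5437^(-1 )*7459^1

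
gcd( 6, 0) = 6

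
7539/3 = 2513 =2513.00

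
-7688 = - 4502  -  3186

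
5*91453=457265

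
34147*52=1775644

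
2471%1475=996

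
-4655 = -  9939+5284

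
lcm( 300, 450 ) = 900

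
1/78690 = 1/78690 = 0.00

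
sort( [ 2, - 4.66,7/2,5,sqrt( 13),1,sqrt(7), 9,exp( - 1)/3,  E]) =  [ - 4.66,exp ( - 1)/3, 1,2,sqrt( 7 ),E,7/2, sqrt( 13),5,9] 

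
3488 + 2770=6258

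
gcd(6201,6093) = 9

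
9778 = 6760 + 3018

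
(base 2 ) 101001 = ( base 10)41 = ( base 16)29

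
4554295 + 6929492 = 11483787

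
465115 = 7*66445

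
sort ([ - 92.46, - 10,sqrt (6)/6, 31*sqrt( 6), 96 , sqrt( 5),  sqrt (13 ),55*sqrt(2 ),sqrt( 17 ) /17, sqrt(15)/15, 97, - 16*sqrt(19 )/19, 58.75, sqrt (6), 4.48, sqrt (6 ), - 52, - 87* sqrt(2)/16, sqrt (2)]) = [ - 92.46, -52, - 10, - 87*sqrt (2)/16 , - 16*sqrt( 19 )/19,sqrt( 17 )/17 , sqrt( 15) /15,sqrt (6) /6,sqrt (2),sqrt(5 ), sqrt(6),  sqrt( 6), sqrt(13), 4.48, 58.75, 31*sqrt (6 ), 55*sqrt( 2), 96, 97] 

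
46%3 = 1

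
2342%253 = 65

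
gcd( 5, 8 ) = 1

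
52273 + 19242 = 71515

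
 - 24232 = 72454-96686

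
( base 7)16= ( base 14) d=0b1101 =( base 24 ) d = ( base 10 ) 13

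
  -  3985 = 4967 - 8952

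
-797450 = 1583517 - 2380967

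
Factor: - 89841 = - 3^1 * 29947^1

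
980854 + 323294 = 1304148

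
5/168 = 5/168 = 0.03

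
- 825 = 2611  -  3436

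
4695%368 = 279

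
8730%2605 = 915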